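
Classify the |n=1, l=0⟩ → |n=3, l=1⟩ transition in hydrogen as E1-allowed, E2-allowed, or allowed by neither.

E1

Δl = 1 − 0 = +1; l_i + l_f = 1.
E1 (Δl = ±1): satisfied.
E2 (Δl = 0,±2, l_i+l_f ≥ 2): not satisfied.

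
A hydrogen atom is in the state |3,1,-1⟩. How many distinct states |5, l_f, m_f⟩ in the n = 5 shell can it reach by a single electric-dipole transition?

4

E1 requires Δl = ±1, so l_f ∈ {0, 2}; with 0 ≤ l_f ≤ n_f−1 = 4, the allowed l_f values are {0, 2}.
For l_f = 0: m_f ∈ {m_i−1, m_i, m_i+1} ∩ [−0, 0] = {0} → 1 state.
For l_f = 2: m_f ∈ {m_i−1, m_i, m_i+1} ∩ [−2, 2] = {-2, -1, 0} → 3 states.
Total: 4.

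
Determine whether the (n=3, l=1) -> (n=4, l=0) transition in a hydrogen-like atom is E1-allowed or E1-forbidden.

l: 1 → 0 (Δl = -1). Δl = ±1 ✓.
All E1 selection rules are satisfied.

allowed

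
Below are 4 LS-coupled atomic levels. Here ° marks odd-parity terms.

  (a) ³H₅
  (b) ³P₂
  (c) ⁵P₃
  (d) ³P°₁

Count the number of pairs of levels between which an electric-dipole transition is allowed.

(a)–(b): forbidden (parity, ΔL, ΔJ).
(a)–(c): forbidden (parity, ΔS, ΔL, ΔJ).
(a)–(d): forbidden (ΔL, ΔJ).
(b)–(c): forbidden (parity, ΔS).
(b)–(d): allowed.
(c)–(d): forbidden (ΔS, ΔJ).
Allowed pairs: 1 of 6.

1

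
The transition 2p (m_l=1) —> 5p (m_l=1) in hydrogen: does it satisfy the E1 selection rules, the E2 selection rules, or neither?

Δl = 1 − 1 = +0; l_i + l_f = 2.
Δm_l = +0.
E1 (Δl = ±1, |Δm_l| ≤ 1): not satisfied.
E2 (Δl = 0,±2, l_i+l_f ≥ 2, |Δm_l| ≤ 2): satisfied.

E2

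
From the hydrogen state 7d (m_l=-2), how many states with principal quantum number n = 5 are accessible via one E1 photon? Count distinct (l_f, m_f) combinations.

E1 requires Δl = ±1, so l_f ∈ {1, 3}; with 0 ≤ l_f ≤ n_f−1 = 4, the allowed l_f values are {1, 3}.
For l_f = 1: m_f ∈ {m_i−1, m_i, m_i+1} ∩ [−1, 1] = {-1} → 1 state.
For l_f = 3: m_f ∈ {m_i−1, m_i, m_i+1} ∩ [−3, 3] = {-3, -2, -1} → 3 states.
Total: 4.

4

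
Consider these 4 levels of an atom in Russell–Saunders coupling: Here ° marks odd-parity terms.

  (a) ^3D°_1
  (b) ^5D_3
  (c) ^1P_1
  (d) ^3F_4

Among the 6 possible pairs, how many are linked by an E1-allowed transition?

0

(a)–(b): forbidden (ΔS, ΔJ).
(a)–(c): forbidden (ΔS).
(a)–(d): forbidden (ΔJ).
(b)–(c): forbidden (parity, ΔS, ΔJ).
(b)–(d): forbidden (parity, ΔS).
(c)–(d): forbidden (parity, ΔS, ΔL, ΔJ).
Allowed pairs: 0 of 6.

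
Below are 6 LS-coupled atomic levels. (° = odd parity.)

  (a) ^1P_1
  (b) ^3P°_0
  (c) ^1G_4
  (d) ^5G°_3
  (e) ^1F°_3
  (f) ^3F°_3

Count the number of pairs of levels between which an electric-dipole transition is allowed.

(a)–(b): forbidden (ΔS).
(a)–(c): forbidden (parity, ΔL, ΔJ).
(a)–(d): forbidden (ΔS, ΔL, ΔJ).
(a)–(e): forbidden (ΔL, ΔJ).
(a)–(f): forbidden (ΔS, ΔL, ΔJ).
(b)–(c): forbidden (ΔS, ΔL, ΔJ).
(b)–(d): forbidden (parity, ΔS, ΔL, ΔJ).
(b)–(e): forbidden (parity, ΔS, ΔL, ΔJ).
(b)–(f): forbidden (parity, ΔL, ΔJ).
(c)–(d): forbidden (ΔS).
(c)–(e): allowed.
(c)–(f): forbidden (ΔS).
(d)–(e): forbidden (parity, ΔS).
(d)–(f): forbidden (parity, ΔS).
(e)–(f): forbidden (parity, ΔS).
Allowed pairs: 1 of 15.

1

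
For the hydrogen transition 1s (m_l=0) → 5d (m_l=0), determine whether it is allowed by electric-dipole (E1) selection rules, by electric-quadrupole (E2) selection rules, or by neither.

E2

Δl = 2 − 0 = +2; l_i + l_f = 2.
Δm_l = +0.
E1 (Δl = ±1, |Δm_l| ≤ 1): not satisfied.
E2 (Δl = 0,±2, l_i+l_f ≥ 2, |Δm_l| ≤ 2): satisfied.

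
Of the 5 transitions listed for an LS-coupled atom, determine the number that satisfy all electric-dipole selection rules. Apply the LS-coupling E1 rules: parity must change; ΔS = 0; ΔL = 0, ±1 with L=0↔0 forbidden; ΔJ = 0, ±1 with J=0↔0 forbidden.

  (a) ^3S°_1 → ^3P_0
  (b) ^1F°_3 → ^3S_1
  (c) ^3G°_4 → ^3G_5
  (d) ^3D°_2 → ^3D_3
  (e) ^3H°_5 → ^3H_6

4

(a) allowed
(b) forbidden (ΔS, ΔL, ΔJ fail)
(c) allowed
(d) allowed
(e) allowed
Total allowed: 4 of 5.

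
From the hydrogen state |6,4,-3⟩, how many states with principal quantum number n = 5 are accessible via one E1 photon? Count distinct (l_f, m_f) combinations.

2

E1 requires Δl = ±1, so l_f ∈ {3, 5}; with 0 ≤ l_f ≤ n_f−1 = 4, the allowed l_f values are {3}.
For l_f = 3: m_f ∈ {m_i−1, m_i, m_i+1} ∩ [−3, 3] = {-3, -2} → 2 states.
Total: 2.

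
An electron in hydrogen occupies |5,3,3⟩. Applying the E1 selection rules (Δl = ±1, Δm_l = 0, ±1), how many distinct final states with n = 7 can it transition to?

E1 requires Δl = ±1, so l_f ∈ {2, 4}; with 0 ≤ l_f ≤ n_f−1 = 6, the allowed l_f values are {2, 4}.
For l_f = 2: m_f ∈ {m_i−1, m_i, m_i+1} ∩ [−2, 2] = {2} → 1 state.
For l_f = 4: m_f ∈ {m_i−1, m_i, m_i+1} ∩ [−4, 4] = {2, 3, 4} → 3 states.
Total: 4.

4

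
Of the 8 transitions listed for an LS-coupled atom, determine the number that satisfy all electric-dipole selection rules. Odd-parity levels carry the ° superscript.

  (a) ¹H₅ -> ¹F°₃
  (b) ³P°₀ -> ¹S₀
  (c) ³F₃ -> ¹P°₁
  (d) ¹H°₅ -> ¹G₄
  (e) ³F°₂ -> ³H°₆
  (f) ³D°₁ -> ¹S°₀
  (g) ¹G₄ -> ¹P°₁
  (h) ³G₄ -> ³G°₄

(a) forbidden (ΔL, ΔJ fail)
(b) forbidden (ΔS, ΔJ fail)
(c) forbidden (ΔS, ΔL, ΔJ fail)
(d) allowed
(e) forbidden (parity, ΔL, ΔJ fail)
(f) forbidden (parity, ΔS, ΔL fail)
(g) forbidden (ΔL, ΔJ fail)
(h) allowed
Total allowed: 2 of 8.

2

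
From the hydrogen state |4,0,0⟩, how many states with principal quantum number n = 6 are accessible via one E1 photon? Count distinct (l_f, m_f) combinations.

E1 requires Δl = ±1, so l_f ∈ {-1, 1}; with 0 ≤ l_f ≤ n_f−1 = 5, the allowed l_f values are {1}.
For l_f = 1: m_f ∈ {m_i−1, m_i, m_i+1} ∩ [−1, 1] = {-1, 0, 1} → 3 states.
Total: 3.

3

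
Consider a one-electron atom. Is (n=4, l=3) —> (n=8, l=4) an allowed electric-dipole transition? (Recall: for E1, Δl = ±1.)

Initial l = 3, final l = 4, so Δl = +1. E1 requires Δl = ±1: satisfied.
All E1 selection rules are satisfied.

allowed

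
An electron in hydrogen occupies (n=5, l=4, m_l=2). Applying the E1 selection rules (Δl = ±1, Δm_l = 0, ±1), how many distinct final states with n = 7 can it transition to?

6

E1 requires Δl = ±1, so l_f ∈ {3, 5}; with 0 ≤ l_f ≤ n_f−1 = 6, the allowed l_f values are {3, 5}.
For l_f = 3: m_f ∈ {m_i−1, m_i, m_i+1} ∩ [−3, 3] = {1, 2, 3} → 3 states.
For l_f = 5: m_f ∈ {m_i−1, m_i, m_i+1} ∩ [−5, 5] = {1, 2, 3} → 3 states.
Total: 6.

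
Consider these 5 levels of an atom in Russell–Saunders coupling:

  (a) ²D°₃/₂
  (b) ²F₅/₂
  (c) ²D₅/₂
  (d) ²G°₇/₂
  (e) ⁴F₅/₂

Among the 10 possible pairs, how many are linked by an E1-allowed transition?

(a)–(b): allowed.
(a)–(c): allowed.
(a)–(d): forbidden (parity, ΔL, ΔJ).
(a)–(e): forbidden (ΔS).
(b)–(c): forbidden (parity).
(b)–(d): allowed.
(b)–(e): forbidden (parity, ΔS).
(c)–(d): forbidden (ΔL).
(c)–(e): forbidden (parity, ΔS).
(d)–(e): forbidden (ΔS).
Allowed pairs: 3 of 10.

3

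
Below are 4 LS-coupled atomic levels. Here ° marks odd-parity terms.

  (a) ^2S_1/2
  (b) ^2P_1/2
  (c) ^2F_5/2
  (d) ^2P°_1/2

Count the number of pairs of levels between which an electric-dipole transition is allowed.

2

(a)–(b): forbidden (parity).
(a)–(c): forbidden (parity, ΔL, ΔJ).
(a)–(d): allowed.
(b)–(c): forbidden (parity, ΔL, ΔJ).
(b)–(d): allowed.
(c)–(d): forbidden (ΔL, ΔJ).
Allowed pairs: 2 of 6.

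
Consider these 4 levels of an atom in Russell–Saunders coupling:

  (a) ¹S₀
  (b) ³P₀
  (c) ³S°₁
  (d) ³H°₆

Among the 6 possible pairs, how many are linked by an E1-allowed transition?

(a)–(b): forbidden (parity, ΔS, ΔJ).
(a)–(c): forbidden (ΔS, ΔL).
(a)–(d): forbidden (ΔS, ΔL, ΔJ).
(b)–(c): allowed.
(b)–(d): forbidden (ΔL, ΔJ).
(c)–(d): forbidden (parity, ΔL, ΔJ).
Allowed pairs: 1 of 6.

1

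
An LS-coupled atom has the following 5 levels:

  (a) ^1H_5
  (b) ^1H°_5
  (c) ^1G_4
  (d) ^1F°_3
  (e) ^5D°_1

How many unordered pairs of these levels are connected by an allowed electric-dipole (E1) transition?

(a)–(b): allowed.
(a)–(c): forbidden (parity).
(a)–(d): forbidden (ΔL, ΔJ).
(a)–(e): forbidden (ΔS, ΔL, ΔJ).
(b)–(c): allowed.
(b)–(d): forbidden (parity, ΔL, ΔJ).
(b)–(e): forbidden (parity, ΔS, ΔL, ΔJ).
(c)–(d): allowed.
(c)–(e): forbidden (ΔS, ΔL, ΔJ).
(d)–(e): forbidden (parity, ΔS, ΔJ).
Allowed pairs: 3 of 10.

3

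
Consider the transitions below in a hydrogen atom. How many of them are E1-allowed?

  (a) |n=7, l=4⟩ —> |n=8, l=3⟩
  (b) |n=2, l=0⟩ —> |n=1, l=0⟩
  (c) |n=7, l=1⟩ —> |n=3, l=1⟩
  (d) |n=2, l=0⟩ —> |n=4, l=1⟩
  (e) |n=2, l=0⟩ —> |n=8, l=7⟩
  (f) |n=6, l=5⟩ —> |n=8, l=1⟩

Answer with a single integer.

(a) allowed
(b) forbidden — Δl = +0 (E1 requires Δl = ±1)
(c) forbidden — Δl = +0 (E1 requires Δl = ±1)
(d) allowed
(e) forbidden — Δl = +7 (E1 requires Δl = ±1)
(f) forbidden — Δl = -4 (E1 requires Δl = ±1)
Total allowed: 2 of 6.

2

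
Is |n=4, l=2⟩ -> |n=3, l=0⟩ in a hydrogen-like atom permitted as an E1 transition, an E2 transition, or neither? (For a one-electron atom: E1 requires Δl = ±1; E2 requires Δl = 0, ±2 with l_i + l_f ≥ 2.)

E2

Δl = 0 − 2 = -2; l_i + l_f = 2.
E1 (Δl = ±1): not satisfied.
E2 (Δl = 0,±2, l_i+l_f ≥ 2): satisfied.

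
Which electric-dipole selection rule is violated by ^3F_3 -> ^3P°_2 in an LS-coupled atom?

the ΔL = 0, ±1 rule

Parity must change: even → odd — satisfied.
ΔL = 0, ±1 (not L=0↔0): L: 3 → 1, ΔL = -2 — violated.
ΔS = 0: S: 1 → 1 — satisfied.
ΔJ = 0, ±1 (not J=0↔0): J: 3 → 2, ΔJ = -1 — satisfied.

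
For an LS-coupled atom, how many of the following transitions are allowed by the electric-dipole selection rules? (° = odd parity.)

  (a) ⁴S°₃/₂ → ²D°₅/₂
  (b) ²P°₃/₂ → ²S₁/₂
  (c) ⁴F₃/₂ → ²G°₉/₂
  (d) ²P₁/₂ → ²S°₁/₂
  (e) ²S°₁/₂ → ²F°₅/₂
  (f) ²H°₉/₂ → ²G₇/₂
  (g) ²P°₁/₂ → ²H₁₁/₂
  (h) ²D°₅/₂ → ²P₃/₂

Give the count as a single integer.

(a) forbidden (parity, ΔS, ΔL fail)
(b) allowed
(c) forbidden (ΔS, ΔJ fail)
(d) allowed
(e) forbidden (parity, ΔL, ΔJ fail)
(f) allowed
(g) forbidden (ΔL, ΔJ fail)
(h) allowed
Total allowed: 4 of 8.

4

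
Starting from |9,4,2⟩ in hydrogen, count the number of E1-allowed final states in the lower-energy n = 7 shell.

E1 requires Δl = ±1, so l_f ∈ {3, 5}; with 0 ≤ l_f ≤ n_f−1 = 6, the allowed l_f values are {3, 5}.
For l_f = 3: m_f ∈ {m_i−1, m_i, m_i+1} ∩ [−3, 3] = {1, 2, 3} → 3 states.
For l_f = 5: m_f ∈ {m_i−1, m_i, m_i+1} ∩ [−5, 5] = {1, 2, 3} → 3 states.
Total: 6.

6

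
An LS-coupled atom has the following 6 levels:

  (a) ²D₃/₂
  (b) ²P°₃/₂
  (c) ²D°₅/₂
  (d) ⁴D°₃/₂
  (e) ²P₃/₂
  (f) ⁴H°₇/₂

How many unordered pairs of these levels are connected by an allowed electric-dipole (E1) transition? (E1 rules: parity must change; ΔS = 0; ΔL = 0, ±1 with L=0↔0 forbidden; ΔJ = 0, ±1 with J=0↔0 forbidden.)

(a)–(b): allowed.
(a)–(c): allowed.
(a)–(d): forbidden (ΔS).
(a)–(e): forbidden (parity).
(a)–(f): forbidden (ΔS, ΔL, ΔJ).
(b)–(c): forbidden (parity).
(b)–(d): forbidden (parity, ΔS).
(b)–(e): allowed.
(b)–(f): forbidden (parity, ΔS, ΔL, ΔJ).
(c)–(d): forbidden (parity, ΔS).
(c)–(e): allowed.
(c)–(f): forbidden (parity, ΔS, ΔL).
(d)–(e): forbidden (ΔS).
(d)–(f): forbidden (parity, ΔL, ΔJ).
(e)–(f): forbidden (ΔS, ΔL, ΔJ).
Allowed pairs: 4 of 15.

4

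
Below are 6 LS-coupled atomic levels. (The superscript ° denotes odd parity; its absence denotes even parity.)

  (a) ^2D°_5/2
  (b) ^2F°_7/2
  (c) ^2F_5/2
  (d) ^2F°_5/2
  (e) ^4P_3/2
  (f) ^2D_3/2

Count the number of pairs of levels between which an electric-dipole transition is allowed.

(a)–(b): forbidden (parity).
(a)–(c): allowed.
(a)–(d): forbidden (parity).
(a)–(e): forbidden (ΔS).
(a)–(f): allowed.
(b)–(c): allowed.
(b)–(d): forbidden (parity).
(b)–(e): forbidden (ΔS, ΔL, ΔJ).
(b)–(f): forbidden (ΔJ).
(c)–(d): allowed.
(c)–(e): forbidden (parity, ΔS, ΔL).
(c)–(f): forbidden (parity).
(d)–(e): forbidden (ΔS, ΔL).
(d)–(f): allowed.
(e)–(f): forbidden (parity, ΔS).
Allowed pairs: 5 of 15.

5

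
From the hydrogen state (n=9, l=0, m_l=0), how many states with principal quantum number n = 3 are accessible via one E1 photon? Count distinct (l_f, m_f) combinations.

E1 requires Δl = ±1, so l_f ∈ {-1, 1}; with 0 ≤ l_f ≤ n_f−1 = 2, the allowed l_f values are {1}.
For l_f = 1: m_f ∈ {m_i−1, m_i, m_i+1} ∩ [−1, 1] = {-1, 0, 1} → 3 states.
Total: 3.

3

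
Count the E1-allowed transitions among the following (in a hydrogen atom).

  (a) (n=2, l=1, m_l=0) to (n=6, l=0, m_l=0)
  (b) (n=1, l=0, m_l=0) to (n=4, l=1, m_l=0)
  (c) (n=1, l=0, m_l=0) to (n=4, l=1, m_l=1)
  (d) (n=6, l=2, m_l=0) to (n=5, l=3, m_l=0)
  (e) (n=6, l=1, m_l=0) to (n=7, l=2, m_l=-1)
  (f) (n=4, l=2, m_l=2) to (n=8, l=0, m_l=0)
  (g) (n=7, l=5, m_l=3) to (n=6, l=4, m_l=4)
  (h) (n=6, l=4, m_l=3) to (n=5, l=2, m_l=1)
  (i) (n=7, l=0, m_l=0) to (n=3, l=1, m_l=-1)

7

(a) allowed
(b) allowed
(c) allowed
(d) allowed
(e) allowed
(f) forbidden — Δl = -2 (E1 requires Δl = ±1); Δm_l = -2 (E1 requires Δm_l = 0, ±1)
(g) allowed
(h) forbidden — Δl = -2 (E1 requires Δl = ±1); Δm_l = -2 (E1 requires Δm_l = 0, ±1)
(i) allowed
Total allowed: 7 of 9.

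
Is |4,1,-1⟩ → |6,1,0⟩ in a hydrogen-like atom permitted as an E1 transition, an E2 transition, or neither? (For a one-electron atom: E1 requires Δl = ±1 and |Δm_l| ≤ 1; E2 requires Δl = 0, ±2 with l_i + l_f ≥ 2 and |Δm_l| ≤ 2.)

E2

Δl = 1 − 1 = +0; l_i + l_f = 2.
Δm_l = +1.
E1 (Δl = ±1, |Δm_l| ≤ 1): not satisfied.
E2 (Δl = 0,±2, l_i+l_f ≥ 2, |Δm_l| ≤ 2): satisfied.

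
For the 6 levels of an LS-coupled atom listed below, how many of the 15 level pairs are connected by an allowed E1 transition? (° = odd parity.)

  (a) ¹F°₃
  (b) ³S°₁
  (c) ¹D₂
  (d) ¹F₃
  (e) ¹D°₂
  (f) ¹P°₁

(a)–(b): forbidden (parity, ΔS, ΔL, ΔJ).
(a)–(c): allowed.
(a)–(d): allowed.
(a)–(e): forbidden (parity).
(a)–(f): forbidden (parity, ΔL, ΔJ).
(b)–(c): forbidden (ΔS, ΔL).
(b)–(d): forbidden (ΔS, ΔL, ΔJ).
(b)–(e): forbidden (parity, ΔS, ΔL).
(b)–(f): forbidden (parity, ΔS).
(c)–(d): forbidden (parity).
(c)–(e): allowed.
(c)–(f): allowed.
(d)–(e): allowed.
(d)–(f): forbidden (ΔL, ΔJ).
(e)–(f): forbidden (parity).
Allowed pairs: 5 of 15.

5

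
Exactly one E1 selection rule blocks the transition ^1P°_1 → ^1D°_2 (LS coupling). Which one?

parity

Parity must change: odd → odd — fails.
ΔS = 0: S: 0 → 0 — passes.
ΔL = 0, ±1 (not L=0↔0): L: 1 → 2, ΔL = +1 — passes.
ΔJ = 0, ±1 (not J=0↔0): J: 1 → 2, ΔJ = +1 — passes.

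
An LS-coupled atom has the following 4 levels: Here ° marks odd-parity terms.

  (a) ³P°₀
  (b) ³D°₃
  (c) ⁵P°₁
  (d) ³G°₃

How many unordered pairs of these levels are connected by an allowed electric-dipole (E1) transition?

(a)–(b): forbidden (parity, ΔJ).
(a)–(c): forbidden (parity, ΔS).
(a)–(d): forbidden (parity, ΔL, ΔJ).
(b)–(c): forbidden (parity, ΔS, ΔJ).
(b)–(d): forbidden (parity, ΔL).
(c)–(d): forbidden (parity, ΔS, ΔL, ΔJ).
Allowed pairs: 0 of 6.

0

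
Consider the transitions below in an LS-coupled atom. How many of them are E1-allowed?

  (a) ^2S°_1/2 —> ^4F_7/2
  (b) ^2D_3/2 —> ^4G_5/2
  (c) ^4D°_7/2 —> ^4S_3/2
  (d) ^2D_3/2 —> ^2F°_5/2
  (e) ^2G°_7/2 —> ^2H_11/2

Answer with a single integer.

(a) forbidden (ΔS, ΔL, ΔJ fail)
(b) forbidden (parity, ΔS, ΔL fail)
(c) forbidden (ΔL, ΔJ fail)
(d) allowed
(e) forbidden (ΔJ fails)
Total allowed: 1 of 5.

1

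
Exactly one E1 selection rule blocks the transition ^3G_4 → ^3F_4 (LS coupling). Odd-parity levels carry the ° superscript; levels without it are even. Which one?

parity

Reading off the term symbols: S 1→1, L 4→3, J 4→4, parity even→even.
Parity must change: even → even — fails.
ΔL = 0, ±1 (not L=0↔0): L: 4 → 3, ΔL = -1 — passes.
ΔS = 0: S: 1 → 1 — passes.
ΔJ = 0, ±1 (not J=0↔0): J: 4 → 4, ΔJ = +0 — passes.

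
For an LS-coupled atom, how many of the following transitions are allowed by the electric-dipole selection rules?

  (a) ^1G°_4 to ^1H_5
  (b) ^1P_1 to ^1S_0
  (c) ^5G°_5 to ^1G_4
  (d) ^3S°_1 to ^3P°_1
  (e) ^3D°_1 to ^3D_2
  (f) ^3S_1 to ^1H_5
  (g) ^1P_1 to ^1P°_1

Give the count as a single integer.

3

(a) allowed
(b) forbidden (parity fails)
(c) forbidden (ΔS fails)
(d) forbidden (parity fails)
(e) allowed
(f) forbidden (parity, ΔS, ΔL, ΔJ fail)
(g) allowed
Total allowed: 3 of 7.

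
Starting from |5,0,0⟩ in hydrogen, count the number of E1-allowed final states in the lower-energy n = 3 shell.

3

E1 requires Δl = ±1, so l_f ∈ {-1, 1}; with 0 ≤ l_f ≤ n_f−1 = 2, the allowed l_f values are {1}.
For l_f = 1: m_f ∈ {m_i−1, m_i, m_i+1} ∩ [−1, 1] = {-1, 0, 1} → 3 states.
Total: 3.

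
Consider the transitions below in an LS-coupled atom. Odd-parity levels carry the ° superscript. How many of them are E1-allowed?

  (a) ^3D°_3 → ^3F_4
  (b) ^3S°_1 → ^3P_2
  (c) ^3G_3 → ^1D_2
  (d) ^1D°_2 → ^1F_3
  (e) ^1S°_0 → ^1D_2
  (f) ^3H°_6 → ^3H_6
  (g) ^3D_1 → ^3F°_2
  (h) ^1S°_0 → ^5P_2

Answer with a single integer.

5

(a) allowed
(b) allowed
(c) forbidden (parity, ΔS, ΔL fail)
(d) allowed
(e) forbidden (ΔL, ΔJ fail)
(f) allowed
(g) allowed
(h) forbidden (ΔS, ΔJ fail)
Total allowed: 5 of 8.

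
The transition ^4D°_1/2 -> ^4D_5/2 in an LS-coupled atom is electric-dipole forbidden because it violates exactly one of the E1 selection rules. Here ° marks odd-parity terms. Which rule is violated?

the ΔJ = 0, ±1 rule

Initial level: S=3/2, L=2, J=1/2, parity odd. Final level: S=3/2, L=2, J=5/2, parity even.
Parity must change: odd → even — satisfied.
ΔS = 0: S: 3/2 → 3/2 — satisfied.
ΔL = 0, ±1 (not L=0↔0): L: 2 → 2, ΔL = +0 — satisfied.
ΔJ = 0, ±1 (not J=0↔0): J: 1/2 → 5/2, ΔJ = +2 — violated.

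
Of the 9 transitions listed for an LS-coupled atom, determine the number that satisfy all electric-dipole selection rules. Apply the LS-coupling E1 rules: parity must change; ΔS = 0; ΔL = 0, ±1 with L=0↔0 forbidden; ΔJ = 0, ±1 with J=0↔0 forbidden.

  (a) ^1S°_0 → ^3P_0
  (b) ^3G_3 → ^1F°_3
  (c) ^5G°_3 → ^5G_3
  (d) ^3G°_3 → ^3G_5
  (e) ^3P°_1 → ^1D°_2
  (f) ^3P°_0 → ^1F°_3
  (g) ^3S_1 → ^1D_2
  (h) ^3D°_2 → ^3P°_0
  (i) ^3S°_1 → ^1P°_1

(a) forbidden (ΔS, ΔJ fail)
(b) forbidden (ΔS fails)
(c) allowed
(d) forbidden (ΔJ fails)
(e) forbidden (parity, ΔS fail)
(f) forbidden (parity, ΔS, ΔL, ΔJ fail)
(g) forbidden (parity, ΔS, ΔL fail)
(h) forbidden (parity, ΔJ fail)
(i) forbidden (parity, ΔS fail)
Total allowed: 1 of 9.

1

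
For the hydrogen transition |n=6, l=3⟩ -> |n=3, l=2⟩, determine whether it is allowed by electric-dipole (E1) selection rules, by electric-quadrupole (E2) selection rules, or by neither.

Δl = 2 − 3 = -1; l_i + l_f = 5.
E1 (Δl = ±1): satisfied.
E2 (Δl = 0,±2, l_i+l_f ≥ 2): not satisfied.

E1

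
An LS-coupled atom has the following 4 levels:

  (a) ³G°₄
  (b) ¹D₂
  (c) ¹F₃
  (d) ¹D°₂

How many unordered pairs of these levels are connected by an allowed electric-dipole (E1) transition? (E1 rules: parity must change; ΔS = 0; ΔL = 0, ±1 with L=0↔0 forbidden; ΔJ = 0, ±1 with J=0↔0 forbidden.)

2

(a)–(b): forbidden (ΔS, ΔL, ΔJ).
(a)–(c): forbidden (ΔS).
(a)–(d): forbidden (parity, ΔS, ΔL, ΔJ).
(b)–(c): forbidden (parity).
(b)–(d): allowed.
(c)–(d): allowed.
Allowed pairs: 2 of 6.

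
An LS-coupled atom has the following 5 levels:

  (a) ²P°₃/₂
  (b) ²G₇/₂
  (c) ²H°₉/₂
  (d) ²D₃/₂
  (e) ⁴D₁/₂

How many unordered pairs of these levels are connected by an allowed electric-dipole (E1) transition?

(a)–(b): forbidden (ΔL, ΔJ).
(a)–(c): forbidden (parity, ΔL, ΔJ).
(a)–(d): allowed.
(a)–(e): forbidden (ΔS).
(b)–(c): allowed.
(b)–(d): forbidden (parity, ΔL, ΔJ).
(b)–(e): forbidden (parity, ΔS, ΔL, ΔJ).
(c)–(d): forbidden (ΔL, ΔJ).
(c)–(e): forbidden (ΔS, ΔL, ΔJ).
(d)–(e): forbidden (parity, ΔS).
Allowed pairs: 2 of 10.

2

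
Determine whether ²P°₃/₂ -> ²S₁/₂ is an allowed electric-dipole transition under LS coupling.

Parity must change: odd → even — passes.
ΔS = 0: S: 1/2 → 1/2 — passes.
ΔL = 0, ±1 (not L=0↔0): L: 1 → 0, ΔL = -1 — passes.
ΔJ = 0, ±1 (not J=0↔0): J: 3/2 → 1/2, ΔJ = -1 — passes.
All four E1 rules are satisfied.

allowed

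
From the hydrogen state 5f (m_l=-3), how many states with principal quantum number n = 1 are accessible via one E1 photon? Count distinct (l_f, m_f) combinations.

0

E1 requires l_f ∈ {2, 4}, but neither lies in [0, 0], so no final state is reachable.
Total: 0.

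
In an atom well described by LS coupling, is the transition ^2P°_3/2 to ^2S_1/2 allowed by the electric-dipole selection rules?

Reading off the term symbols: S 1/2→1/2, L 1→0, J 3/2→1/2, parity odd→even.
Parity must change: odd → even — ok.
ΔS = 0: S: 1/2 → 1/2 — ok.
ΔL = 0, ±1 (not L=0↔0): L: 1 → 0, ΔL = -1 — ok.
ΔJ = 0, ±1 (not J=0↔0): J: 3/2 → 1/2, ΔJ = -1 — ok.
All four E1 rules are satisfied.

allowed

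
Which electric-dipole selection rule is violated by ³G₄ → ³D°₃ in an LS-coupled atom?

Initial level: S=1, L=4, J=4, parity even. Final level: S=1, L=2, J=3, parity odd.
Parity must change: even → odd — ok.
ΔS = 0: S: 1 → 1 — ok.
ΔL = 0, ±1 (not L=0↔0): L: 4 → 2, ΔL = -2 — fails.
ΔJ = 0, ±1 (not J=0↔0): J: 4 → 3, ΔJ = -1 — ok.

the ΔL = 0, ±1 rule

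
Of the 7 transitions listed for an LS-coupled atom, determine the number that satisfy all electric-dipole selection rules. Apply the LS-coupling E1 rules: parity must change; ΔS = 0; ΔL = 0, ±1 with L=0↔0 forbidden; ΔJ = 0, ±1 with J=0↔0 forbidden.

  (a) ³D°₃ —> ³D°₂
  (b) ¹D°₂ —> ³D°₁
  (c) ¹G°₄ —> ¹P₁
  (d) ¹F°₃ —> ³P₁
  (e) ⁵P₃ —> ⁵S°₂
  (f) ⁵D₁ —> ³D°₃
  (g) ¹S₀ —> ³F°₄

1

(a) forbidden (parity fails)
(b) forbidden (parity, ΔS fail)
(c) forbidden (ΔL, ΔJ fail)
(d) forbidden (ΔS, ΔL, ΔJ fail)
(e) allowed
(f) forbidden (ΔS, ΔJ fail)
(g) forbidden (ΔS, ΔL, ΔJ fail)
Total allowed: 1 of 7.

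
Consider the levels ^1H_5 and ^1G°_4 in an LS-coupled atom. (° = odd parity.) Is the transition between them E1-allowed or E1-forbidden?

Reading off the term symbols: S 0→0, L 5→4, J 5→4, parity even→odd.
Parity must change: even → odd — ✓.
ΔS = 0: S: 0 → 0 — ✓.
ΔL = 0, ±1 (not L=0↔0): L: 5 → 4, ΔL = -1 — ✓.
ΔJ = 0, ±1 (not J=0↔0): J: 5 → 4, ΔJ = -1 — ✓.
All four E1 rules are satisfied.

allowed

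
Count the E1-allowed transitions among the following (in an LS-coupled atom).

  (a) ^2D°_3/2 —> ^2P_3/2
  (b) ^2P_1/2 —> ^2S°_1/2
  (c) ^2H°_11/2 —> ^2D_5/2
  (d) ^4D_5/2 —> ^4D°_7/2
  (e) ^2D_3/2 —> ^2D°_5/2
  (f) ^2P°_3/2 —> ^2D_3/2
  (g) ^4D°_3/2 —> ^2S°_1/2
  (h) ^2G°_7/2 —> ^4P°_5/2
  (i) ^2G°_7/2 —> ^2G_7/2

6

(a) allowed
(b) allowed
(c) forbidden (ΔL, ΔJ fail)
(d) allowed
(e) allowed
(f) allowed
(g) forbidden (parity, ΔS, ΔL fail)
(h) forbidden (parity, ΔS, ΔL fail)
(i) allowed
Total allowed: 6 of 9.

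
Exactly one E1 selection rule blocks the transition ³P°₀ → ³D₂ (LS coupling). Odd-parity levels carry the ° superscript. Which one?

the ΔJ = 0, ±1 rule

Initial level: S=1, L=1, J=0, parity odd. Final level: S=1, L=2, J=2, parity even.
ΔJ = 0, ±1 (not J=0↔0): J: 0 → 2, ΔJ = +2 — violated.
ΔS = 0: S: 1 → 1 — satisfied.
ΔL = 0, ±1 (not L=0↔0): L: 1 → 2, ΔL = +1 — satisfied.
Parity must change: odd → even — satisfied.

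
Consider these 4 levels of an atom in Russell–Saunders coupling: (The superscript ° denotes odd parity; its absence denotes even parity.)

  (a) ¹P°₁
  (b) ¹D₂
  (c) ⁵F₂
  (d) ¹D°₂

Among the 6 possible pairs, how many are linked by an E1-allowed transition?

(a)–(b): allowed.
(a)–(c): forbidden (ΔS, ΔL).
(a)–(d): forbidden (parity).
(b)–(c): forbidden (parity, ΔS).
(b)–(d): allowed.
(c)–(d): forbidden (ΔS).
Allowed pairs: 2 of 6.

2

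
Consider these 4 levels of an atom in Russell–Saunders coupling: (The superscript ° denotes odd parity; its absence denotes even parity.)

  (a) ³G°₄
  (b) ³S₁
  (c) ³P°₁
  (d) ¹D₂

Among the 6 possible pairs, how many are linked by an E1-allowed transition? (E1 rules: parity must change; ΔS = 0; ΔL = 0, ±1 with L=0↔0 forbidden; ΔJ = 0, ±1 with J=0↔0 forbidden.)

(a)–(b): forbidden (ΔL, ΔJ).
(a)–(c): forbidden (parity, ΔL, ΔJ).
(a)–(d): forbidden (ΔS, ΔL, ΔJ).
(b)–(c): allowed.
(b)–(d): forbidden (parity, ΔS, ΔL).
(c)–(d): forbidden (ΔS).
Allowed pairs: 1 of 6.

1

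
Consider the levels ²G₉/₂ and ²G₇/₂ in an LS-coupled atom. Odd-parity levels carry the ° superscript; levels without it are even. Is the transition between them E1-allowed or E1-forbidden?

forbidden

Reading off the term symbols: S 1/2→1/2, L 4→4, J 9/2→7/2, parity even→even.
ΔS = 0: S: 1/2 → 1/2 — satisfied.
ΔJ = 0, ±1 (not J=0↔0): J: 9/2 → 7/2, ΔJ = -1 — satisfied.
Parity must change: even → even — violated.
ΔL = 0, ±1 (not L=0↔0): L: 4 → 4, ΔL = +0 — satisfied.
Rule(s) violated: parity.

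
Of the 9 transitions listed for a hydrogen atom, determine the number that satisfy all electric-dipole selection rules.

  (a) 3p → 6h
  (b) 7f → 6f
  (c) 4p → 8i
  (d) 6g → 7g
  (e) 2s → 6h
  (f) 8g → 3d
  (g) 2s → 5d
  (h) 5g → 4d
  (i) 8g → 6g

0

(a) forbidden — Δl = +4 (E1 requires Δl = ±1)
(b) forbidden — Δl = +0 (E1 requires Δl = ±1)
(c) forbidden — Δl = +5 (E1 requires Δl = ±1)
(d) forbidden — Δl = +0 (E1 requires Δl = ±1)
(e) forbidden — Δl = +5 (E1 requires Δl = ±1)
(f) forbidden — Δl = -2 (E1 requires Δl = ±1)
(g) forbidden — Δl = +2 (E1 requires Δl = ±1)
(h) forbidden — Δl = -2 (E1 requires Δl = ±1)
(i) forbidden — Δl = +0 (E1 requires Δl = ±1)
Total allowed: 0 of 9.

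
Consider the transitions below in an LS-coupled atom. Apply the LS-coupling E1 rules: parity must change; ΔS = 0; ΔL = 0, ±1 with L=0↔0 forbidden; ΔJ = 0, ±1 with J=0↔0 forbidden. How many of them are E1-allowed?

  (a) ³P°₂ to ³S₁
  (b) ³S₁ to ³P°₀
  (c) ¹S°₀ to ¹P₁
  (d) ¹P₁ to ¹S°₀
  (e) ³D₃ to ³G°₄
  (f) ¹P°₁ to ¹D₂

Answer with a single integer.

5

(a) allowed
(b) allowed
(c) allowed
(d) allowed
(e) forbidden (ΔL fails)
(f) allowed
Total allowed: 5 of 6.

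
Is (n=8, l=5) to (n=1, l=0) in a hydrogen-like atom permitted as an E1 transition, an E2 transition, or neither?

Δl = 0 − 5 = -5; l_i + l_f = 5.
E1 (Δl = ±1): not satisfied.
E2 (Δl = 0,±2, l_i+l_f ≥ 2): not satisfied.

neither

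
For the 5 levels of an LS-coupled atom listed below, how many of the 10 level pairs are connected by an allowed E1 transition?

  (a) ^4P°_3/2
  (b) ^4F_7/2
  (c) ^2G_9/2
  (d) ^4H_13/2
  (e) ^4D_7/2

0

(a)–(b): forbidden (ΔL, ΔJ).
(a)–(c): forbidden (ΔS, ΔL, ΔJ).
(a)–(d): forbidden (ΔL, ΔJ).
(a)–(e): forbidden (ΔJ).
(b)–(c): forbidden (parity, ΔS).
(b)–(d): forbidden (parity, ΔL, ΔJ).
(b)–(e): forbidden (parity).
(c)–(d): forbidden (parity, ΔS, ΔJ).
(c)–(e): forbidden (parity, ΔS, ΔL).
(d)–(e): forbidden (parity, ΔL, ΔJ).
Allowed pairs: 0 of 10.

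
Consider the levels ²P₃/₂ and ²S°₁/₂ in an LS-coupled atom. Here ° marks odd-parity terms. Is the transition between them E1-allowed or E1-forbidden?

allowed

Initial level: S=1/2, L=1, J=3/2, parity even. Final level: S=1/2, L=0, J=1/2, parity odd.
Parity must change: even → odd — passes.
ΔS = 0: S: 1/2 → 1/2 — passes.
ΔL = 0, ±1 (not L=0↔0): L: 1 → 0, ΔL = -1 — passes.
ΔJ = 0, ±1 (not J=0↔0): J: 3/2 → 1/2, ΔJ = -1 — passes.
All four E1 rules are satisfied.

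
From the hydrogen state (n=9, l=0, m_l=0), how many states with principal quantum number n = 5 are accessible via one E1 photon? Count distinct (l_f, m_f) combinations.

E1 requires Δl = ±1, so l_f ∈ {-1, 1}; with 0 ≤ l_f ≤ n_f−1 = 4, the allowed l_f values are {1}.
For l_f = 1: m_f ∈ {m_i−1, m_i, m_i+1} ∩ [−1, 1] = {-1, 0, 1} → 3 states.
Total: 3.

3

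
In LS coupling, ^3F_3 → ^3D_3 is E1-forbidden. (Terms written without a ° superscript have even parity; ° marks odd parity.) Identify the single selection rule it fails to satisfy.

Initial level: S=1, L=3, J=3, parity even. Final level: S=1, L=2, J=3, parity even.
Parity must change: even → even — fails.
ΔL = 0, ±1 (not L=0↔0): L: 3 → 2, ΔL = -1 — ok.
ΔS = 0: S: 1 → 1 — ok.
ΔJ = 0, ±1 (not J=0↔0): J: 3 → 3, ΔJ = +0 — ok.

parity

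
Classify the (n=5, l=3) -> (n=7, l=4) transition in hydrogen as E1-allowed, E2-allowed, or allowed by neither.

E1

Δl = 4 − 3 = +1; l_i + l_f = 7.
E1 (Δl = ±1): satisfied.
E2 (Δl = 0,±2, l_i+l_f ≥ 2): not satisfied.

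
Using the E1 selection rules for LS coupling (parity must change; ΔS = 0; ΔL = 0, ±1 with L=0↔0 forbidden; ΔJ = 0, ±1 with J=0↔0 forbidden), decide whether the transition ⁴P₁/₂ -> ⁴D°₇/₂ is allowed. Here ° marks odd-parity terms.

Reading off the term symbols: S 3/2→3/2, L 1→2, J 1/2→7/2, parity even→odd.
Parity must change: even → odd — ok.
ΔS = 0: S: 3/2 → 3/2 — ok.
ΔL = 0, ±1 (not L=0↔0): L: 1 → 2, ΔL = +1 — ok.
ΔJ = 0, ±1 (not J=0↔0): J: 1/2 → 7/2, ΔJ = +3 — fails.
Rule(s) violated: ΔJ.

forbidden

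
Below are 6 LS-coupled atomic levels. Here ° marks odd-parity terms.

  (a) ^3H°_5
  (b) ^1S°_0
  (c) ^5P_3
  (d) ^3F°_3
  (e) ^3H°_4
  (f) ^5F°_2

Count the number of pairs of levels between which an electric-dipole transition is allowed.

0

(a)–(b): forbidden (parity, ΔS, ΔL, ΔJ).
(a)–(c): forbidden (ΔS, ΔL, ΔJ).
(a)–(d): forbidden (parity, ΔL, ΔJ).
(a)–(e): forbidden (parity).
(a)–(f): forbidden (parity, ΔS, ΔL, ΔJ).
(b)–(c): forbidden (ΔS, ΔJ).
(b)–(d): forbidden (parity, ΔS, ΔL, ΔJ).
(b)–(e): forbidden (parity, ΔS, ΔL, ΔJ).
(b)–(f): forbidden (parity, ΔS, ΔL, ΔJ).
(c)–(d): forbidden (ΔS, ΔL).
(c)–(e): forbidden (ΔS, ΔL).
(c)–(f): forbidden (ΔL).
(d)–(e): forbidden (parity, ΔL).
(d)–(f): forbidden (parity, ΔS).
(e)–(f): forbidden (parity, ΔS, ΔL, ΔJ).
Allowed pairs: 0 of 15.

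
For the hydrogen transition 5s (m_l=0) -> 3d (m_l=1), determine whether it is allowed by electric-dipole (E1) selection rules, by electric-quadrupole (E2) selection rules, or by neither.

E2

Δl = 2 − 0 = +2; l_i + l_f = 2.
Δm_l = +1.
E1 (Δl = ±1, |Δm_l| ≤ 1): not satisfied.
E2 (Δl = 0,±2, l_i+l_f ≥ 2, |Δm_l| ≤ 2): satisfied.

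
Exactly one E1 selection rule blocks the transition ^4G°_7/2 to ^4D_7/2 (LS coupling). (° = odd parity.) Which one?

Initial level: S=3/2, L=4, J=7/2, parity odd. Final level: S=3/2, L=2, J=7/2, parity even.
Parity must change: odd → even — ✓.
ΔS = 0: S: 3/2 → 3/2 — ✓.
ΔL = 0, ±1 (not L=0↔0): L: 4 → 2, ΔL = -2 — ✗.
ΔJ = 0, ±1 (not J=0↔0): J: 7/2 → 7/2, ΔJ = +0 — ✓.

the ΔL = 0, ±1 rule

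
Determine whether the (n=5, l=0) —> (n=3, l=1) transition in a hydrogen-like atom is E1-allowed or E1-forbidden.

allowed

Δl = 1 − 0 = +1; the E1 rule Δl = ±1 is ✓.
All E1 selection rules are satisfied.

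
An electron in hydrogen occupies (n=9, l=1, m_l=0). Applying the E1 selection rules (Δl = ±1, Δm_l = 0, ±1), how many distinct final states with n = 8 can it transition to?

E1 requires Δl = ±1, so l_f ∈ {0, 2}; with 0 ≤ l_f ≤ n_f−1 = 7, the allowed l_f values are {0, 2}.
For l_f = 0: m_f ∈ {m_i−1, m_i, m_i+1} ∩ [−0, 0] = {0} → 1 state.
For l_f = 2: m_f ∈ {m_i−1, m_i, m_i+1} ∩ [−2, 2] = {-1, 0, 1} → 3 states.
Total: 4.

4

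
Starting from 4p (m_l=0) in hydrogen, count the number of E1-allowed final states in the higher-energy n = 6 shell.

4

E1 requires Δl = ±1, so l_f ∈ {0, 2}; with 0 ≤ l_f ≤ n_f−1 = 5, the allowed l_f values are {0, 2}.
For l_f = 0: m_f ∈ {m_i−1, m_i, m_i+1} ∩ [−0, 0] = {0} → 1 state.
For l_f = 2: m_f ∈ {m_i−1, m_i, m_i+1} ∩ [−2, 2] = {-1, 0, 1} → 3 states.
Total: 4.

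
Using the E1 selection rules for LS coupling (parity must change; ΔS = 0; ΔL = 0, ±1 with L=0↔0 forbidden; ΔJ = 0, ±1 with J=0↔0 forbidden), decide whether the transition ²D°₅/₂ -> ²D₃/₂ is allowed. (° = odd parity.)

Initial level: S=1/2, L=2, J=5/2, parity odd. Final level: S=1/2, L=2, J=3/2, parity even.
Parity must change: odd → even — satisfied.
ΔS = 0: S: 1/2 → 1/2 — satisfied.
ΔL = 0, ±1 (not L=0↔0): L: 2 → 2, ΔL = +0 — satisfied.
ΔJ = 0, ±1 (not J=0↔0): J: 5/2 → 3/2, ΔJ = -1 — satisfied.
All four E1 rules are satisfied.

allowed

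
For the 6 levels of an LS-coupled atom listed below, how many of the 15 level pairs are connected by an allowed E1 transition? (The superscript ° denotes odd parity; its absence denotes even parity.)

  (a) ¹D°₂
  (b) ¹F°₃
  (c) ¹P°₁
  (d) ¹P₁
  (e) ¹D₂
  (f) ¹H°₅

(a)–(b): forbidden (parity).
(a)–(c): forbidden (parity).
(a)–(d): allowed.
(a)–(e): allowed.
(a)–(f): forbidden (parity, ΔL, ΔJ).
(b)–(c): forbidden (parity, ΔL, ΔJ).
(b)–(d): forbidden (ΔL, ΔJ).
(b)–(e): allowed.
(b)–(f): forbidden (parity, ΔL, ΔJ).
(c)–(d): allowed.
(c)–(e): allowed.
(c)–(f): forbidden (parity, ΔL, ΔJ).
(d)–(e): forbidden (parity).
(d)–(f): forbidden (ΔL, ΔJ).
(e)–(f): forbidden (ΔL, ΔJ).
Allowed pairs: 5 of 15.

5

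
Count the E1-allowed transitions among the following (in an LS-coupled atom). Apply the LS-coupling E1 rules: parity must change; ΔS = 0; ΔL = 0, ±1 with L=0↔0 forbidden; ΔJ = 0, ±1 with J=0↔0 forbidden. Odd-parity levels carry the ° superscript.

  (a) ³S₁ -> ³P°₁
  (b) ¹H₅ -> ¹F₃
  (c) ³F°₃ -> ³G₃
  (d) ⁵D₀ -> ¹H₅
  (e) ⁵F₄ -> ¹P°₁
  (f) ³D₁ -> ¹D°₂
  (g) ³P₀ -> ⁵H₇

2

(a) allowed
(b) forbidden (parity, ΔL, ΔJ fail)
(c) allowed
(d) forbidden (parity, ΔS, ΔL, ΔJ fail)
(e) forbidden (ΔS, ΔL, ΔJ fail)
(f) forbidden (ΔS fails)
(g) forbidden (parity, ΔS, ΔL, ΔJ fail)
Total allowed: 2 of 7.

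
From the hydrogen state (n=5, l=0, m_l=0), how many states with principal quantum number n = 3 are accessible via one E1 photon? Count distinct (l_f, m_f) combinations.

E1 requires Δl = ±1, so l_f ∈ {-1, 1}; with 0 ≤ l_f ≤ n_f−1 = 2, the allowed l_f values are {1}.
For l_f = 1: m_f ∈ {m_i−1, m_i, m_i+1} ∩ [−1, 1] = {-1, 0, 1} → 3 states.
Total: 3.

3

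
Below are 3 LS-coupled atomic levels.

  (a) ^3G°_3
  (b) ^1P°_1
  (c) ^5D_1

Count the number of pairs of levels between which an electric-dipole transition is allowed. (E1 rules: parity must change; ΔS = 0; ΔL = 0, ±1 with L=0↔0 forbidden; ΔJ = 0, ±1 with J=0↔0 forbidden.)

(a)–(b): forbidden (parity, ΔS, ΔL, ΔJ).
(a)–(c): forbidden (ΔS, ΔL, ΔJ).
(b)–(c): forbidden (ΔS).
Allowed pairs: 0 of 3.

0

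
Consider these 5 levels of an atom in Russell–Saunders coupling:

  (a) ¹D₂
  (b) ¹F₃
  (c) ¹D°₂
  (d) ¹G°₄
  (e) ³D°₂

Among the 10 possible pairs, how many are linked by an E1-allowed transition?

3

(a)–(b): forbidden (parity).
(a)–(c): allowed.
(a)–(d): forbidden (ΔL, ΔJ).
(a)–(e): forbidden (ΔS).
(b)–(c): allowed.
(b)–(d): allowed.
(b)–(e): forbidden (ΔS).
(c)–(d): forbidden (parity, ΔL, ΔJ).
(c)–(e): forbidden (parity, ΔS).
(d)–(e): forbidden (parity, ΔS, ΔL, ΔJ).
Allowed pairs: 3 of 10.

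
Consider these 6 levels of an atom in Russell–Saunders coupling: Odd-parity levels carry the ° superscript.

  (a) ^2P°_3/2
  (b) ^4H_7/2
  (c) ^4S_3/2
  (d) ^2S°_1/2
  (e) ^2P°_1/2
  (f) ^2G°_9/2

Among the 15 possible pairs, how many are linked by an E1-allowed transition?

(a)–(b): forbidden (ΔS, ΔL, ΔJ).
(a)–(c): forbidden (ΔS).
(a)–(d): forbidden (parity).
(a)–(e): forbidden (parity).
(a)–(f): forbidden (parity, ΔL, ΔJ).
(b)–(c): forbidden (parity, ΔL, ΔJ).
(b)–(d): forbidden (ΔS, ΔL, ΔJ).
(b)–(e): forbidden (ΔS, ΔL, ΔJ).
(b)–(f): forbidden (ΔS).
(c)–(d): forbidden (ΔS, ΔL).
(c)–(e): forbidden (ΔS).
(c)–(f): forbidden (ΔS, ΔL, ΔJ).
(d)–(e): forbidden (parity).
(d)–(f): forbidden (parity, ΔL, ΔJ).
(e)–(f): forbidden (parity, ΔL, ΔJ).
Allowed pairs: 0 of 15.

0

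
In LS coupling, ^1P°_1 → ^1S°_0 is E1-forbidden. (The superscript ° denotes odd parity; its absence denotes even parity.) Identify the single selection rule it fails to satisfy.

parity

Reading off the term symbols: S 0→0, L 1→0, J 1→0, parity odd→odd.
ΔL = 0, ±1 (not L=0↔0): L: 1 → 0, ΔL = -1 — ✓.
ΔS = 0: S: 0 → 0 — ✓.
ΔJ = 0, ±1 (not J=0↔0): J: 1 → 0, ΔJ = -1 — ✓.
Parity must change: odd → odd — ✗.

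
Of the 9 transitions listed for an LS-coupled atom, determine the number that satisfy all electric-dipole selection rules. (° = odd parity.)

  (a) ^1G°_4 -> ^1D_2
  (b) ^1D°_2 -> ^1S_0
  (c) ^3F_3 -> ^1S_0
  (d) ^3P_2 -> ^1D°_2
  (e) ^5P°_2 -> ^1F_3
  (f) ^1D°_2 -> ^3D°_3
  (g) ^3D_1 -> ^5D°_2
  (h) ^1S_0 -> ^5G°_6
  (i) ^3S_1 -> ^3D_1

(a) forbidden (ΔL, ΔJ fail)
(b) forbidden (ΔL, ΔJ fail)
(c) forbidden (parity, ΔS, ΔL, ΔJ fail)
(d) forbidden (ΔS fails)
(e) forbidden (ΔS, ΔL fail)
(f) forbidden (parity, ΔS fail)
(g) forbidden (ΔS fails)
(h) forbidden (ΔS, ΔL, ΔJ fail)
(i) forbidden (parity, ΔL fail)
Total allowed: 0 of 9.

0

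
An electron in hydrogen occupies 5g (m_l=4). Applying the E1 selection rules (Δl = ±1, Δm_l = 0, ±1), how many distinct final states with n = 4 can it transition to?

E1 requires Δl = ±1, so l_f ∈ {3, 5}; with 0 ≤ l_f ≤ n_f−1 = 3, the allowed l_f values are {3}.
For l_f = 3: m_f ∈ {m_i−1, m_i, m_i+1} ∩ [−3, 3] = {3} → 1 state.
Total: 1.

1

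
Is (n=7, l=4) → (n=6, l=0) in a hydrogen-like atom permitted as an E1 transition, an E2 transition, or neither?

neither

Δl = 0 − 4 = -4; l_i + l_f = 4.
E1 (Δl = ±1): not satisfied.
E2 (Δl = 0,±2, l_i+l_f ≥ 2): not satisfied.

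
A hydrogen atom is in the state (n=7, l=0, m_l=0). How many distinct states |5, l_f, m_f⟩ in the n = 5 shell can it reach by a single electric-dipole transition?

3

E1 requires Δl = ±1, so l_f ∈ {-1, 1}; with 0 ≤ l_f ≤ n_f−1 = 4, the allowed l_f values are {1}.
For l_f = 1: m_f ∈ {m_i−1, m_i, m_i+1} ∩ [−1, 1] = {-1, 0, 1} → 3 states.
Total: 3.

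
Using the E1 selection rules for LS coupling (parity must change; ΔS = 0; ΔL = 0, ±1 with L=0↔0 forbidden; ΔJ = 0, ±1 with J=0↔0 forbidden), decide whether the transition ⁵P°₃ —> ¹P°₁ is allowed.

Initial level: S=2, L=1, J=3, parity odd. Final level: S=0, L=1, J=1, parity odd.
Parity must change: odd → odd — fails.
ΔL = 0, ±1 (not L=0↔0): L: 1 → 1, ΔL = +0 — ok.
ΔJ = 0, ±1 (not J=0↔0): J: 3 → 1, ΔJ = -2 — fails.
ΔS = 0: S: 2 → 0 — fails.
Rule(s) violated: parity, ΔS, ΔJ.

forbidden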